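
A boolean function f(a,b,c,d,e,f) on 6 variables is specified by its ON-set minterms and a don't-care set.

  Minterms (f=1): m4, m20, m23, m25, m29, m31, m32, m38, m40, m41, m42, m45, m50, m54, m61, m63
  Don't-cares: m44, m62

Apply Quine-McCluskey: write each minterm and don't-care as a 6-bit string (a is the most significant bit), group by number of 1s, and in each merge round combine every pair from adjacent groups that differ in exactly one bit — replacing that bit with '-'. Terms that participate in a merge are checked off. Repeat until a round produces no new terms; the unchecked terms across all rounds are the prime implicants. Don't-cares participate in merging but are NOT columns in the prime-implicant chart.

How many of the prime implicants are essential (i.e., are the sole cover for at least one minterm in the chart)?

8

size-2^0 implicants → 000100(✓)  010100(✓)  010111(✓)  011001(✓)  011101(✓)  011111(✓)  100000(✓)  100110(✓)  101000(✓)  101001(✓)  101010(✓)  101100(✓)  101101(✓)  110010(✓)  110110(✓)  111101(✓)  111110(✓)  111111(✓)
size-2^1 implicants → -11101(✓)  -11111(✓)  0-0100  01-111  011-01  0111-1(✓)  1-0110  1-1101  10-000  101-00(✓)  101-01(✓)  1010-0  10100-(✓)  10110-(✓)  11-110  110-10  1111-1(✓)  11111-
size-2^2 implicants → -111-1  101-0-
Unchecked terms (primes): -111-1, 0-0100, 01-111, 011-01, 1-0110, 1-1101, 10-000, 101-0-, 1010-0, 11-110, 110-10, 11111-
Minterm coverage:
  m4 ⊆ 0-0100 [E]
  m20 ⊆ 0-0100 [E]
  m23 ⊆ 01-111 [E]
  m25 ⊆ 011-01 [E]
  m29 ⊆ -111-1,011-01
  m31 ⊆ -111-1,01-111
  m32 ⊆ 10-000 [E]
  m38 ⊆ 1-0110 [E]
  m40 ⊆ 10-000,101-0-,1010-0
  m41 ⊆ 101-0- [E]
  m42 ⊆ 1010-0 [E]
  m45 ⊆ 1-1101,101-0-
  m50 ⊆ 110-10 [E]
  m54 ⊆ 1-0110,11-110,110-10
  m61 ⊆ -111-1,1-1101
  m63 ⊆ -111-1,11111-
E = {0-0100, 01-111, 011-01, 1-0110, 10-000, 101-0-, 1010-0, 110-10}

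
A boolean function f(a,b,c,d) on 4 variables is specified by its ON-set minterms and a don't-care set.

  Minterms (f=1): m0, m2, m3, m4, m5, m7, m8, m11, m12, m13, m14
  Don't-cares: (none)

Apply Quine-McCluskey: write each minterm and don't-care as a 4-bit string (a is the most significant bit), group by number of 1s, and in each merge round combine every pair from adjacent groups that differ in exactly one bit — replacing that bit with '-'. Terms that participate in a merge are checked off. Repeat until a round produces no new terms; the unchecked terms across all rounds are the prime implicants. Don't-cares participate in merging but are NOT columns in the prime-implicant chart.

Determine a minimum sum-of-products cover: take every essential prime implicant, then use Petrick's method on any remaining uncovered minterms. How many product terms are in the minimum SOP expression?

[col 0] 0000*, 0010*, 0011*, 0100*, 0101*, 0111*, 1000*, 1011*, 1100*, 1101*, 1110*
[col 1] -000*, -011, -100*, -101*, 0-00*, 0-11, 00-0, 001-, 01-1, 010-*, 1-00*, 11-0, 110-*
[col 2] --00, -10-
Prime implicants: --00, -011, -10-, 0-11, 00-0, 001-, 01-1, 11-0
PI chart (minterm → PIs covering it):
  0 | --00,00-0
  2 | 00-0,001-
  3 | -011,0-11,001-
  4 | --00,-10-
  5 | -10-,01-1
  7 | 0-11,01-1
  8 | --00  (sole → essential)
  11 | -011  (sole → essential)
  12 | --00,-10-,11-0
  13 | -10-  (sole → essential)
  14 | 11-0  (sole → essential)
Essential prime implicants: --00, -011, -10-, 11-0
Petrick residual → 0-11, 00-0
Minimum SOP uses 6 PIs: c'd' + b'cd + bc' + a'cd + a'b'd' + abd'

6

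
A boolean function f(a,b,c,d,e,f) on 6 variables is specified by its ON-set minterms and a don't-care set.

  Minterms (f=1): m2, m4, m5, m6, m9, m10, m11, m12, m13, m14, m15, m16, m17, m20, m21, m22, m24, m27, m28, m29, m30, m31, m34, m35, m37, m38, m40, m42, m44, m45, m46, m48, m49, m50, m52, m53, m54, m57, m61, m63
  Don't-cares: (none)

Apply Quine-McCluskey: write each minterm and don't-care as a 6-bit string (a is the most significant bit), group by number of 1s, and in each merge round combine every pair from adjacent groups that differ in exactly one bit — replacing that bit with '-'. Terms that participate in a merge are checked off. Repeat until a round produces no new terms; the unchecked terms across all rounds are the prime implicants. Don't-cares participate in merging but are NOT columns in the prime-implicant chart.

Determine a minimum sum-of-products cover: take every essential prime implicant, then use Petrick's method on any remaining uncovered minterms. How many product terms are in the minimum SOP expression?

[col 0] 000010*, 000100*, 000101*, 000110*, 001001*, 001010*, 001011*, 001100*, 001101*, 001110*, 001111*, 010000*, 010001*, 010100*, 010101*, 010110*, 011000*, 011011*, 011100*, 011101*, 011110*, 011111*, 100010*, 100011*, 100101*, 100110*, 101000*, 101010*, 101100*, 101101*, 101110*, 110000*, 110001*, 110010*, 110100*, 110101*, 110110*, 111001*, 111101*, 111111*
[col 1] -00010*, -00101*, -00110*, -01010*, -01100*, -01101*, -01110*, -10000*, -10001*, -10100*, -10101*, -10110*, -11101*, -11111*, 0-0100*, 0-0101*, 0-0110*, 0-1011*, 0-1100*, 0-1101*, 0-1110*, 0-1111*, 00-010*, 00-100*, 00-101*, 00-110*, 000-10*, 0001-0*, 00010-*, 001-01*, 001-10*, 001-11*, 0010-1*, 00101-*, 0011-0*, 0011-1*, 00110-*, 00111-*, 01-000*, 01-100*, 01-101*, 01-110*, 010-00*, 010-01*, 01000-*, 0101-0*, 01010-*, 011-00*, 011-11*, 0111-0*, 0111-1*, 01110-*, 01111-*, 1-0010*, 1-0101*, 1-0110*, 1-1101*, 10-010*, 10-101*, 10-110*, 100-10*, 10001-, 101-00*, 101-10*, 1010-0*, 1011-0*, 10110-*, 11-001*, 11-101*, 110-00*, 110-01*, 110-10*, 1100-0*, 11000-*, 1101-0*, 11010-*, 111-01*, 1111-1*
[col 2] --0101*, --0110, --1101*, -0-010*, -0-101*, -0-110*, -00-10*, -01-10*, -011-0, -0110-, -1-101*, -10-00*, -10-01*, -1000-*, -101-0, -1010-*, -111-1, 0--100*, 0--101*, 0--110*, 0-01-0*, 0-010-*, 0-1-11, 0-11-0*, 0-11-1*, 0-110-*, 0-111-*, 00--10*, 00-1-0*, 00-10-*, 001--1, 001-1-, 0011--*, 01--00, 01-1-0*, 01-10-*, 010-0-*, 0111--*, 1--101*, 1-0-10, 10--10*, 101--0, 11--01, 110--0, 110-0-*
[col 3] ---101, -0--10, -10-0-, 0--1-0, 0--10-, 0-11--
Prime implicants: ---101, --0110, -0--10, -011-0, -0110-, -10-0-, -101-0, -111-1, 0--1-0, 0--10-, 0-1-11, 0-11--, 001--1, 001-1-, 01--00, 1-0-10, 10001-, 101--0, 11--01, 110--0
PI chart (minterm → PIs covering it):
  2 | -0--10  (sole → essential)
  4 | 0--1-0,0--10-
  5 | ---101,0--10-
  6 | --0110,-0--10,0--1-0
  9 | 001--1  (sole → essential)
  10 | -0--10,001-1-
  11 | 0-1-11,001--1,001-1-
  12 | -011-0,-0110-,0--1-0,0--10-,0-11--
  13 | ---101,-0110-,0--10-,0-11--,001--1
  14 | -0--10,-011-0,0--1-0,0-11--,001-1-
  15 | 0-1-11,0-11--,001--1,001-1-
  16 | -10-0-,01--00
  17 | -10-0-  (sole → essential)
  20 | -10-0-,-101-0,0--1-0,0--10-,01--00
  21 | ---101,-10-0-,0--10-
  22 | --0110,-101-0,0--1-0
  24 | 01--00  (sole → essential)
  27 | 0-1-11  (sole → essential)
  28 | 0--1-0,0--10-,0-11--,01--00
  29 | ---101,-111-1,0--10-,0-11--
  30 | 0--1-0,0-11--
  31 | -111-1,0-1-11,0-11--
  34 | -0--10,1-0-10,10001-
  35 | 10001-  (sole → essential)
  37 | ---101  (sole → essential)
  38 | --0110,-0--10,1-0-10
  40 | 101--0  (sole → essential)
  42 | -0--10,101--0
  44 | -011-0,-0110-,101--0
  45 | ---101,-0110-
  46 | -0--10,-011-0,101--0
  48 | -10-0-,110--0
  49 | -10-0-,11--01
  50 | 1-0-10,110--0
  52 | -10-0-,-101-0,110--0
  53 | ---101,-10-0-,11--01
  54 | --0110,-101-0,1-0-10,110--0
  57 | 11--01  (sole → essential)
  61 | ---101,-111-1,11--01
  63 | -111-1  (sole → essential)
Essential prime implicants: ---101, -0--10, -10-0-, -111-1, 0-1-11, 001--1, 01--00, 10001-, 101--0, 11--01
Petrick residual → 0--1-0, 1-0-10
Minimum SOP uses 12 PIs: de'f + b'ef' + bc'e' + bcdf + a'df' + a'cef + a'b'cf + a'be'f' + ac'ef' + ab'c'd'e + ab'cf' + abe'f

12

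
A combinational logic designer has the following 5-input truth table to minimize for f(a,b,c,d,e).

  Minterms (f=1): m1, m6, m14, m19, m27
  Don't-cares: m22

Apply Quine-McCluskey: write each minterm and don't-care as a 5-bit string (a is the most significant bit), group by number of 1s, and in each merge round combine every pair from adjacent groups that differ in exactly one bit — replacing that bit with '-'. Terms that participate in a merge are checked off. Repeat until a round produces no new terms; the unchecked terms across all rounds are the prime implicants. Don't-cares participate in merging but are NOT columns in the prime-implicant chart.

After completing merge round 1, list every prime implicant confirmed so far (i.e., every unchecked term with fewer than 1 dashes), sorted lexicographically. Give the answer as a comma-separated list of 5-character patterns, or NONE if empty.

Round 0: 00001 00110✓ 01110✓ 10011✓ 10110✓ 11011✓
Round 1: -0110 0-110 1-011
PIs = {-0110, 0-110, 00001, 1-011}

00001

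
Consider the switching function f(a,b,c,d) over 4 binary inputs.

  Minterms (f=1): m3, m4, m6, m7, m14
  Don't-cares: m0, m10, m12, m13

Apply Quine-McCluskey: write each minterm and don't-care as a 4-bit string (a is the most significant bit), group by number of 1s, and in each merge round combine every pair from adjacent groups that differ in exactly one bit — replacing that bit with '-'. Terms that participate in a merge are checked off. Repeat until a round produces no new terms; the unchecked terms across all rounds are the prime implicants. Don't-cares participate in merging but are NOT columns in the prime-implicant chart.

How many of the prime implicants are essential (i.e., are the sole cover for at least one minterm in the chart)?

1

Round 0: 0000✓ 0011✓ 0100✓ 0110✓ 0111✓ 1010✓ 1100✓ 1101✓ 1110✓
Round 1: -100✓ -110✓ 0-00 0-11 01-0✓ 011- 1-10 11-0✓ 110-
Round 2: -1-0
PIs = {-1-0, 0-00, 0-11, 011-, 1-10, 110-}
Coverage chart:
  m3: 0-11 ←essential
  m4: -1-0,0-00
  m6: -1-0,011-
  m7: 0-11,011-
  m14: -1-0,1-10
Essential: 0-11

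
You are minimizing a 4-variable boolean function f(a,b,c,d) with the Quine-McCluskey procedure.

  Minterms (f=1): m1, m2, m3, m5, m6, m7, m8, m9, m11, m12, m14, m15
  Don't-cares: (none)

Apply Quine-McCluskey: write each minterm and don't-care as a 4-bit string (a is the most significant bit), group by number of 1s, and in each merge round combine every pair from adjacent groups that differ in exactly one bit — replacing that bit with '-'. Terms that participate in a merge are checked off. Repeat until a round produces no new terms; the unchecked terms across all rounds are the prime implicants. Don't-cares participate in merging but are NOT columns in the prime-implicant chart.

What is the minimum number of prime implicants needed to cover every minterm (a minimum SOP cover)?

5

Round 0: 0001✓ 0010✓ 0011✓ 0101✓ 0110✓ 0111✓ 1000✓ 1001✓ 1011✓ 1100✓ 1110✓ 1111✓
Round 1: -001✓ -011✓ -110✓ -111✓ 0-01✓ 0-10✓ 0-11✓ 00-1✓ 001-✓ 01-1✓ 011-✓ 1-00 1-11✓ 10-1✓ 100- 11-0 111-✓
Round 2: --11 -0-1 -11- 0--1 0-1-
PIs = {--11, -0-1, -11-, 0--1, 0-1-, 1-00, 100-, 11-0}
Coverage chart:
  m1: -0-1,0--1
  m2: 0-1- ←essential
  m3: --11,-0-1,0--1,0-1-
  m5: 0--1 ←essential
  m6: -11-,0-1-
  m7: --11,-11-,0--1,0-1-
  m8: 1-00,100-
  m9: -0-1,100-
  m11: --11,-0-1
  m12: 1-00,11-0
  m14: -11-,11-0
  m15: --11,-11-
Essential: 0--1, 0-1-
Petrick residual → --11, 100-, 11-0
Min cover (5 terms): cd + a'd + a'c + ab'c' + abd'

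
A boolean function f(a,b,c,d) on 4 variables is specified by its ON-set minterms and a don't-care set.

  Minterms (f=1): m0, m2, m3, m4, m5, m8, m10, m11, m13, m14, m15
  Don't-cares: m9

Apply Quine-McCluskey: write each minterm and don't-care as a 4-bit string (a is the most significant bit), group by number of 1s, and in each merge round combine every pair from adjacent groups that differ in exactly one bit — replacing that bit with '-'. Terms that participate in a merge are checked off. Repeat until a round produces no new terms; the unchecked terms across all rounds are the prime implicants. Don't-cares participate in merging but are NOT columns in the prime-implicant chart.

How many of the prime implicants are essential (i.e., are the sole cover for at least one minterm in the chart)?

[col 0] 0000*, 0010*, 0011*, 0100*, 0101*, 1000*, 1001*, 1010*, 1011*, 1101*, 1110*, 1111*
[col 1] -000*, -010*, -011*, -101, 0-00, 00-0*, 001-*, 010-, 1-01*, 1-10*, 1-11*, 10-0*, 10-1*, 100-*, 101-*, 11-1*, 111-*
[col 2] -0-0, -01-, 1--1, 1-1-, 10--
Prime implicants: -0-0, -01-, -101, 0-00, 010-, 1--1, 1-1-, 10--
PI chart (minterm → PIs covering it):
  0 | -0-0,0-00
  2 | -0-0,-01-
  3 | -01-  (sole → essential)
  4 | 0-00,010-
  5 | -101,010-
  8 | -0-0,10--
  10 | -0-0,-01-,1-1-,10--
  11 | -01-,1--1,1-1-,10--
  13 | -101,1--1
  14 | 1-1-  (sole → essential)
  15 | 1--1,1-1-
Essential prime implicants: -01-, 1-1-

2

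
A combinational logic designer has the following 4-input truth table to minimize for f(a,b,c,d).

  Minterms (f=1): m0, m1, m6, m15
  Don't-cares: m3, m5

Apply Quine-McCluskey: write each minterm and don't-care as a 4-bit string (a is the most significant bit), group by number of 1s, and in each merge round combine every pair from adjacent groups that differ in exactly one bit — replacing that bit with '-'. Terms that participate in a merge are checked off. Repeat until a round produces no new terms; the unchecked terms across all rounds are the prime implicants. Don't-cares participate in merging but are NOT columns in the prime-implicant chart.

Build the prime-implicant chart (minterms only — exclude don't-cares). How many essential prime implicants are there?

3

[col 0] 0000*, 0001*, 0011*, 0101*, 0110, 1111
[col 1] 0-01, 00-1, 000-
Prime implicants: 0-01, 00-1, 000-, 0110, 1111
PI chart (minterm → PIs covering it):
  0 | 000-  (sole → essential)
  1 | 0-01,00-1,000-
  6 | 0110  (sole → essential)
  15 | 1111  (sole → essential)
Essential prime implicants: 000-, 0110, 1111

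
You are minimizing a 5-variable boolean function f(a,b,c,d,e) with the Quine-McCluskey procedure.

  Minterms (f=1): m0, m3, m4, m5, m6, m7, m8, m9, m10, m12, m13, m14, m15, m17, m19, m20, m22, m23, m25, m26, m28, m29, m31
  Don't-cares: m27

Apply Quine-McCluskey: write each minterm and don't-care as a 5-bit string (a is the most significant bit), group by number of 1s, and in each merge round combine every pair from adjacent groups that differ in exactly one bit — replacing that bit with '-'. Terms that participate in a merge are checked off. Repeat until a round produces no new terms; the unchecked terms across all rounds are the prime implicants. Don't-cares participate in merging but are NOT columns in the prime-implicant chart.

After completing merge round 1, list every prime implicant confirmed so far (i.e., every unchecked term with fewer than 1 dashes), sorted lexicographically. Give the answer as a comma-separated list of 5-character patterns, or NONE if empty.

NONE

[col 0] 00000*, 00011*, 00100*, 00101*, 00110*, 00111*, 01000*, 01001*, 01010*, 01100*, 01101*, 01110*, 01111*, 10001*, 10011*, 10100*, 10110*, 10111*, 11001*, 11010*, 11011*, 11100*, 11101*, 11111*
[col 1] -0011*, -0100*, -0110*, -0111*, -1001*, -1010, -1100*, -1101*, -1111*, 0-000*, 0-100*, 0-101*, 0-110*, 0-111*, 00-00*, 00-11*, 001-0*, 001-1*, 0010-*, 0011-*, 01-00*, 01-01*, 01-10*, 010-0*, 0100-*, 011-0*, 011-1*, 0110-*, 0111-*, 1-001*, 1-011*, 1-100*, 1-111*, 10-11*, 100-1*, 101-0*, 1011-*, 11-01*, 11-11*, 110-1*, 1101-, 111-1*, 1110-*
[col 2] --100, --111, -0-11, -01-0, -011-, -1-01, -11-1, -110-, 0--00, 0-1-0*, 0-1-1*, 0-10-*, 0-11-*, 001--*, 01--0, 01-0-, 011--*, 1--11, 1-0-1, 11--1
[col 3] 0-1--
Prime implicants: --100, --111, -0-11, -01-0, -011-, -1-01, -1010, -11-1, -110-, 0--00, 0-1--, 01--0, 01-0-, 1--11, 1-0-1, 11--1, 1101-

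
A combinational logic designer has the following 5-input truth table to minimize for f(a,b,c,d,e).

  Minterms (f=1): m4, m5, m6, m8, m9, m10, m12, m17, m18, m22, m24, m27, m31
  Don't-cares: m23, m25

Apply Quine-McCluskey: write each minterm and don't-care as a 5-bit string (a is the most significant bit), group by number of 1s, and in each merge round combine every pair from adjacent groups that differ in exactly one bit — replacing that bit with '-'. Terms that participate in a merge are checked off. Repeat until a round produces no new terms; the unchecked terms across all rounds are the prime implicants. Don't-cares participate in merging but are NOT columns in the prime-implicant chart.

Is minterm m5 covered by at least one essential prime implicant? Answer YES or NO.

YES

Round 0: 00100✓ 00101✓ 00110✓ 01000✓ 01001✓ 01010✓ 01100✓ 10001✓ 10010✓ 10110✓ 10111✓ 11000✓ 11001✓ 11011✓ 11111✓
Round 1: -0110 -1000✓ -1001✓ 0-100 001-0 0010- 01-00 010-0 0100-✓ 1-001 1-111 10-10 1011- 11-11 110-1 1100-✓
Round 2: -100-
PIs = {-0110, -100-, 0-100, 001-0, 0010-, 01-00, 010-0, 1-001, 1-111, 10-10, 1011-, 11-11, 110-1}
Coverage chart:
  m4: 0-100,001-0,0010-
  m5: 0010- ←essential
  m6: -0110,001-0
  m8: -100-,01-00,010-0
  m9: -100- ←essential
  m10: 010-0 ←essential
  m12: 0-100,01-00
  m17: 1-001 ←essential
  m18: 10-10 ←essential
  m22: -0110,10-10,1011-
  m24: -100- ←essential
  m27: 11-11,110-1
  m31: 1-111,11-11
Essential: -100-, 0010-, 010-0, 1-001, 10-10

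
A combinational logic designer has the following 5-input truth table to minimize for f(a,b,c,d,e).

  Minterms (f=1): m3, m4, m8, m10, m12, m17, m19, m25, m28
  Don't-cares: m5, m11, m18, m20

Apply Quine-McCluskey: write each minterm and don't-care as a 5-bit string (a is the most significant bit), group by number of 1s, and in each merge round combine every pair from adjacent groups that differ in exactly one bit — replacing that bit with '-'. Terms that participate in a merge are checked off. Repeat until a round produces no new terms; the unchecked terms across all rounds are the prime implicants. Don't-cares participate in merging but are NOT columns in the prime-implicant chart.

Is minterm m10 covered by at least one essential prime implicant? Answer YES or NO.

NO

size-2^0 implicants → 00011(✓)  00100(✓)  00101(✓)  01000(✓)  01010(✓)  01011(✓)  01100(✓)  10001(✓)  10010(✓)  10011(✓)  10100(✓)  11001(✓)  11100(✓)
size-2^1 implicants → -0011  -0100(✓)  -1100(✓)  0-011  0-100(✓)  0010-  01-00  010-0  0101-  1-001  1-100(✓)  100-1  1001-
size-2^2 implicants → --100
Unchecked terms (primes): --100, -0011, 0-011, 0010-, 01-00, 010-0, 0101-, 1-001, 100-1, 1001-
Minterm coverage:
  m3 ⊆ -0011,0-011
  m4 ⊆ --100,0010-
  m8 ⊆ 01-00,010-0
  m10 ⊆ 010-0,0101-
  m12 ⊆ --100,01-00
  m17 ⊆ 1-001,100-1
  m19 ⊆ -0011,100-1,1001-
  m25 ⊆ 1-001 [E]
  m28 ⊆ --100 [E]
E = {--100, 1-001}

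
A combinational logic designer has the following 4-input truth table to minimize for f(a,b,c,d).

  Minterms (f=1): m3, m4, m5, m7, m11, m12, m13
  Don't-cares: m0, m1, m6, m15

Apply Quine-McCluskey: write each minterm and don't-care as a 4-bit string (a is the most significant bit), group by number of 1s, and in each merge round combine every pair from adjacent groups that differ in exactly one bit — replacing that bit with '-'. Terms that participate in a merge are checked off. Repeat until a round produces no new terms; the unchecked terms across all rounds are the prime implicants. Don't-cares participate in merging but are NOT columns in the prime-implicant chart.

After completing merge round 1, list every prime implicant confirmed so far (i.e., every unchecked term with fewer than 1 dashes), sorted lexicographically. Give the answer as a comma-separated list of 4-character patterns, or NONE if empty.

size-2^0 implicants → 0000(✓)  0001(✓)  0011(✓)  0100(✓)  0101(✓)  0110(✓)  0111(✓)  1011(✓)  1100(✓)  1101(✓)  1111(✓)
size-2^1 implicants → -011(✓)  -100(✓)  -101(✓)  -111(✓)  0-00(✓)  0-01(✓)  0-11(✓)  00-1(✓)  000-(✓)  01-0(✓)  01-1(✓)  010-(✓)  011-(✓)  1-11(✓)  11-1(✓)  110-(✓)
size-2^2 implicants → --11  -1-1  -10-  0--1  0-0-  01--
Unchecked terms (primes): --11, -1-1, -10-, 0--1, 0-0-, 01--

NONE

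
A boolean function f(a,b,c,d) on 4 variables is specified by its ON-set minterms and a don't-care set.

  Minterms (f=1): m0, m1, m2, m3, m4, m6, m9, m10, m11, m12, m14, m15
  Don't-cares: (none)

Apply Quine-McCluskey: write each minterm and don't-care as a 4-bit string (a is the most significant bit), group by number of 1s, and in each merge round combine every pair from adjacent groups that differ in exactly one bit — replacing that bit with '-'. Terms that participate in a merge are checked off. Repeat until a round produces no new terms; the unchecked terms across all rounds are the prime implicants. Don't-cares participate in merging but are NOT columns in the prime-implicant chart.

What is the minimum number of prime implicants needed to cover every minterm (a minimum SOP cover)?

size-2^0 implicants → 0000(✓)  0001(✓)  0010(✓)  0011(✓)  0100(✓)  0110(✓)  1001(✓)  1010(✓)  1011(✓)  1100(✓)  1110(✓)  1111(✓)
size-2^1 implicants → -001(✓)  -010(✓)  -011(✓)  -100(✓)  -110(✓)  0-00(✓)  0-10(✓)  00-0(✓)  00-1(✓)  000-(✓)  001-(✓)  01-0(✓)  1-10(✓)  1-11(✓)  10-1(✓)  101-(✓)  11-0(✓)  111-(✓)
size-2^2 implicants → --10  -0-1  -01-  -1-0  0--0  00--  1-1-
Unchecked terms (primes): --10, -0-1, -01-, -1-0, 0--0, 00--, 1-1-
Minterm coverage:
  m0 ⊆ 0--0,00--
  m1 ⊆ -0-1,00--
  m2 ⊆ --10,-01-,0--0,00--
  m3 ⊆ -0-1,-01-,00--
  m4 ⊆ -1-0,0--0
  m6 ⊆ --10,-1-0,0--0
  m9 ⊆ -0-1 [E]
  m10 ⊆ --10,-01-,1-1-
  m11 ⊆ -0-1,-01-,1-1-
  m12 ⊆ -1-0 [E]
  m14 ⊆ --10,-1-0,1-1-
  m15 ⊆ 1-1- [E]
E = {-0-1, -1-0, 1-1-}
Petrick residual → 0--0
Cover = b'd + bd' + a'd' + ac  |cover|=4

4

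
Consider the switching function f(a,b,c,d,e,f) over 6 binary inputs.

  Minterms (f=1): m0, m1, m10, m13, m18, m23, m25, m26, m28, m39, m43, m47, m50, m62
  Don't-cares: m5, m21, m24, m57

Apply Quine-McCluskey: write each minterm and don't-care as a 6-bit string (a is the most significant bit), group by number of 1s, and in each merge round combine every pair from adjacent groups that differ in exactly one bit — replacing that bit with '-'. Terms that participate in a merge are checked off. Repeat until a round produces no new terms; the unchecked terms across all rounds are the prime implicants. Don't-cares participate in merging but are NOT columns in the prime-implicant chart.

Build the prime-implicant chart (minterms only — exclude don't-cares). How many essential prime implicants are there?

9

Round 0: 000000✓ 000001✓ 000101✓ 001010✓ 001101✓ 010010✓ 010101✓ 010111✓ 011000✓ 011001✓ 011010✓ 011100✓ 100111✓ 101011✓ 101111✓ 110010✓ 111001✓ 111110
Round 1: -10010 -11001 0-0101 0-1010 00-101 000-01 00000- 01-010 0101-1 011-00 0110-0 01100- 10-111 101-11
PIs = {-10010, -11001, 0-0101, 0-1010, 00-101, 000-01, 00000-, 01-010, 0101-1, 011-00, 0110-0, 01100-, 10-111, 101-11, 111110}
Coverage chart:
  m0: 00000- ←essential
  m1: 000-01,00000-
  m10: 0-1010 ←essential
  m13: 00-101 ←essential
  m18: -10010,01-010
  m23: 0101-1 ←essential
  m25: -11001,01100-
  m26: 0-1010,01-010,0110-0
  m28: 011-00 ←essential
  m39: 10-111 ←essential
  m43: 101-11 ←essential
  m47: 10-111,101-11
  m50: -10010 ←essential
  m62: 111110 ←essential
Essential: -10010, 0-1010, 00-101, 00000-, 0101-1, 011-00, 10-111, 101-11, 111110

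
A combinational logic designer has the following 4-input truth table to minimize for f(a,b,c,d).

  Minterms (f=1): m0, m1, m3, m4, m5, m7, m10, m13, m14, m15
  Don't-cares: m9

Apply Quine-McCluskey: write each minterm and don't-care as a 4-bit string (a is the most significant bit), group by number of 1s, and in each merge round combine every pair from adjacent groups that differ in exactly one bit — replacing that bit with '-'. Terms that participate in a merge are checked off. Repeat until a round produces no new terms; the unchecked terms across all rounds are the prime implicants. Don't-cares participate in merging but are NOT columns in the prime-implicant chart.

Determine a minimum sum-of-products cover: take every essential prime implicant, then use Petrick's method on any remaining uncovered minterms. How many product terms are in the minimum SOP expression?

Round 0: 0000✓ 0001✓ 0011✓ 0100✓ 0101✓ 0111✓ 1001✓ 1010✓ 1101✓ 1110✓ 1111✓
Round 1: -001✓ -101✓ -111✓ 0-00✓ 0-01✓ 0-11✓ 00-1✓ 000-✓ 01-1✓ 010-✓ 1-01✓ 1-10 11-1✓ 111-
Round 2: --01 -1-1 0--1 0-0-
PIs = {--01, -1-1, 0--1, 0-0-, 1-10, 111-}
Coverage chart:
  m0: 0-0- ←essential
  m1: --01,0--1,0-0-
  m3: 0--1 ←essential
  m4: 0-0- ←essential
  m5: --01,-1-1,0--1,0-0-
  m7: -1-1,0--1
  m10: 1-10 ←essential
  m13: --01,-1-1
  m14: 1-10,111-
  m15: -1-1,111-
Essential: 0--1, 0-0-, 1-10
Petrick residual → -1-1
Min cover (4 terms): bd + a'd + a'c' + acd'

4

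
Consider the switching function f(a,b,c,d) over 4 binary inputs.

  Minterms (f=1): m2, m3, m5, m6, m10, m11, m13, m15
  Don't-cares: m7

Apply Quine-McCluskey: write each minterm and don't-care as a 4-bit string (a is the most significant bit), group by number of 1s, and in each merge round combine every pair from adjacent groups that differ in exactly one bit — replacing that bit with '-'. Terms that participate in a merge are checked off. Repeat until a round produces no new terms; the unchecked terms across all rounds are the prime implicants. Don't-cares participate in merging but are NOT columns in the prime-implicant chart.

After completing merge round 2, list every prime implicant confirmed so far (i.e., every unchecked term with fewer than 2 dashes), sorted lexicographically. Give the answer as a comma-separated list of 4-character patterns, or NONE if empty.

Round 0: 0010✓ 0011✓ 0101✓ 0110✓ 0111✓ 1010✓ 1011✓ 1101✓ 1111✓
Round 1: -010✓ -011✓ -101✓ -111✓ 0-10✓ 0-11✓ 001-✓ 01-1✓ 011-✓ 1-11✓ 101-✓ 11-1✓
Round 2: --11 -01- -1-1 0-1-
PIs = {--11, -01-, -1-1, 0-1-}

NONE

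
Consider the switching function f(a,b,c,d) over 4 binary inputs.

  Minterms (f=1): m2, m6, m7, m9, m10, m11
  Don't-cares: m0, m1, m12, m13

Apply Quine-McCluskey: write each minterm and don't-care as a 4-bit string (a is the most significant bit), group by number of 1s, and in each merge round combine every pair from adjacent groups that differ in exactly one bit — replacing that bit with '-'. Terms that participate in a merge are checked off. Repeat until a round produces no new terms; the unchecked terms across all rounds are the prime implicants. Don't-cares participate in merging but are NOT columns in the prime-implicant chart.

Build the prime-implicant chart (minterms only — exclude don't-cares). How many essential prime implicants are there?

1

[col 0] 0000*, 0001*, 0010*, 0110*, 0111*, 1001*, 1010*, 1011*, 1100*, 1101*
[col 1] -001, -010, 0-10, 00-0, 000-, 011-, 1-01, 10-1, 101-, 110-
Prime implicants: -001, -010, 0-10, 00-0, 000-, 011-, 1-01, 10-1, 101-, 110-
PI chart (minterm → PIs covering it):
  2 | -010,0-10,00-0
  6 | 0-10,011-
  7 | 011-  (sole → essential)
  9 | -001,1-01,10-1
  10 | -010,101-
  11 | 10-1,101-
Essential prime implicants: 011-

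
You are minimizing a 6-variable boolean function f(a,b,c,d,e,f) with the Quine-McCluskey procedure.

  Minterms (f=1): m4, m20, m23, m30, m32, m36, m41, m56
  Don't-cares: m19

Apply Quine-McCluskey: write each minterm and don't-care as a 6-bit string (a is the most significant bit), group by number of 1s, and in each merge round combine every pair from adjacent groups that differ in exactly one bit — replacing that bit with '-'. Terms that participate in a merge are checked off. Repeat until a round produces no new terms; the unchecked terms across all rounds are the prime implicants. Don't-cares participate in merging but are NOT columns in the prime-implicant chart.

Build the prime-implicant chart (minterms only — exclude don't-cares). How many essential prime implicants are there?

6

[col 0] 000100*, 010011*, 010100*, 010111*, 011110, 100000*, 100100*, 101001, 111000
[col 1] -00100, 0-0100, 010-11, 100-00
Prime implicants: -00100, 0-0100, 010-11, 011110, 100-00, 101001, 111000
PI chart (minterm → PIs covering it):
  4 | -00100,0-0100
  20 | 0-0100  (sole → essential)
  23 | 010-11  (sole → essential)
  30 | 011110  (sole → essential)
  32 | 100-00  (sole → essential)
  36 | -00100,100-00
  41 | 101001  (sole → essential)
  56 | 111000  (sole → essential)
Essential prime implicants: 0-0100, 010-11, 011110, 100-00, 101001, 111000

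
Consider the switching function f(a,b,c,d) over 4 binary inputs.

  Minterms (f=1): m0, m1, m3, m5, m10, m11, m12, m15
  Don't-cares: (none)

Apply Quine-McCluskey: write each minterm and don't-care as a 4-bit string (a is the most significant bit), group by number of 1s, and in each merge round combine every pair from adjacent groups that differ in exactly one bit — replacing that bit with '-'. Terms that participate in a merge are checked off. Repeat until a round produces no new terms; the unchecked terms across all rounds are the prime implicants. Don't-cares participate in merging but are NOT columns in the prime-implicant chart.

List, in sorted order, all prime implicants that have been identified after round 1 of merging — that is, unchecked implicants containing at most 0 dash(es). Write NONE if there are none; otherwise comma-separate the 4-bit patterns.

size-2^0 implicants → 0000(✓)  0001(✓)  0011(✓)  0101(✓)  1010(✓)  1011(✓)  1100  1111(✓)
size-2^1 implicants → -011  0-01  00-1  000-  1-11  101-
Unchecked terms (primes): -011, 0-01, 00-1, 000-, 1-11, 101-, 1100

1100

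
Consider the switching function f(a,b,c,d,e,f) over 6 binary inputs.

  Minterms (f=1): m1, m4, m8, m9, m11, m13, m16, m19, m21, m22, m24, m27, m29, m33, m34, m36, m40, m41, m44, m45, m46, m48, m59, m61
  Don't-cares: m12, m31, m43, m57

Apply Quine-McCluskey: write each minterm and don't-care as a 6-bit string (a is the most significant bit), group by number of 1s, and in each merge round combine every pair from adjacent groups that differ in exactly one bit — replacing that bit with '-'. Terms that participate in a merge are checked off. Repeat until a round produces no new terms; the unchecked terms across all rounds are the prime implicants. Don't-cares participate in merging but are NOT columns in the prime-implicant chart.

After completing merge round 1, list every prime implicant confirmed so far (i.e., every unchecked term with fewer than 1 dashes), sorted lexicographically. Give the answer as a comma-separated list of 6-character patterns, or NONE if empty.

010110, 100010

size-2^0 implicants → 000001(✓)  000100(✓)  001000(✓)  001001(✓)  001011(✓)  001100(✓)  001101(✓)  010000(✓)  010011(✓)  010101(✓)  010110  011000(✓)  011011(✓)  011101(✓)  011111(✓)  100001(✓)  100010  100100(✓)  101000(✓)  101001(✓)  101011(✓)  101100(✓)  101101(✓)  101110(✓)  110000(✓)  111001(✓)  111011(✓)  111101(✓)
size-2^1 implicants → -00001(✓)  -00100(✓)  -01000(✓)  -01001(✓)  -01011(✓)  -01100(✓)  -01101(✓)  -10000  -11011(✓)  -11101(✓)  0-1000  0-1011(✓)  0-1101(✓)  00-001(✓)  00-100(✓)  001-00(✓)  001-01(✓)  0010-1(✓)  00100-(✓)  00110-(✓)  01-000  01-011  01-101  011-11  0111-1  1-1001(✓)  1-1011(✓)  1-1101(✓)  10-001(✓)  10-100(✓)  101-00(✓)  101-01(✓)  1010-1(✓)  10100-(✓)  1011-0  10110-(✓)  111-01(✓)  1110-1(✓)
size-2^2 implicants → --1011  --1101  -0-001  -0-100  -01-00(✓)  -01-01(✓)  -010-1  -0100-(✓)  -0110-(✓)  001-0-(✓)  1-1-01  1-10-1  101-0-(✓)
size-2^3 implicants → -01-0-
Unchecked terms (primes): --1011, --1101, -0-001, -0-100, -01-0-, -010-1, -10000, 0-1000, 01-000, 01-011, 01-101, 010110, 011-11, 0111-1, 1-1-01, 1-10-1, 100010, 1011-0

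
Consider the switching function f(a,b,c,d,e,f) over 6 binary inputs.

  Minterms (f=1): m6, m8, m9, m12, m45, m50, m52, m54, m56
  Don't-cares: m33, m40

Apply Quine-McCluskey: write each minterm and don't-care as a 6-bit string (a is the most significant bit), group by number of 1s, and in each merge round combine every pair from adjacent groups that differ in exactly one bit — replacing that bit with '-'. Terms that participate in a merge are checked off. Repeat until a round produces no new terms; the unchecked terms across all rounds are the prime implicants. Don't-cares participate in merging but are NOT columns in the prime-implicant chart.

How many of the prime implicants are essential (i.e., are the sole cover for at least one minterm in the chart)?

7

Round 0: 000110 001000✓ 001001✓ 001100✓ 100001 101000✓ 101101 110010✓ 110100✓ 110110✓ 111000✓
Round 1: -01000 001-00 00100- 1-1000 110-10 1101-0
PIs = {-01000, 000110, 001-00, 00100-, 1-1000, 100001, 101101, 110-10, 1101-0}
Coverage chart:
  m6: 000110 ←essential
  m8: -01000,001-00,00100-
  m9: 00100- ←essential
  m12: 001-00 ←essential
  m45: 101101 ←essential
  m50: 110-10 ←essential
  m52: 1101-0 ←essential
  m54: 110-10,1101-0
  m56: 1-1000 ←essential
Essential: 000110, 001-00, 00100-, 1-1000, 101101, 110-10, 1101-0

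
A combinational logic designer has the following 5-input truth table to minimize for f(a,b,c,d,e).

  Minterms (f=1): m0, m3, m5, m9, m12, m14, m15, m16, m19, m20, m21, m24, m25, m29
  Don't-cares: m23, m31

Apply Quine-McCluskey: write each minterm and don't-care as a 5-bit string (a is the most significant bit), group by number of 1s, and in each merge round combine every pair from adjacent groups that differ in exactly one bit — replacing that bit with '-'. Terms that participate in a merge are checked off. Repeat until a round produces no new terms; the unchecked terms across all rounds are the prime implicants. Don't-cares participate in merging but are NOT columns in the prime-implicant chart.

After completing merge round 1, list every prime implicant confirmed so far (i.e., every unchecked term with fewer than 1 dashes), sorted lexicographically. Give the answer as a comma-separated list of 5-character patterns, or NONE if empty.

Round 0: 00000✓ 00011✓ 00101✓ 01001✓ 01100✓ 01110✓ 01111✓ 10000✓ 10011✓ 10100✓ 10101✓ 10111✓ 11000✓ 11001✓ 11101✓ 11111✓
Round 1: -0000 -0011 -0101 -1001 -1111 011-0 0111- 1-000 1-101✓ 1-111✓ 10-00 10-11 101-1✓ 1010- 11-01 1100- 111-1✓
Round 2: 1-1-1
PIs = {-0000, -0011, -0101, -1001, -1111, 011-0, 0111-, 1-000, 1-1-1, 10-00, 10-11, 1010-, 11-01, 1100-}

NONE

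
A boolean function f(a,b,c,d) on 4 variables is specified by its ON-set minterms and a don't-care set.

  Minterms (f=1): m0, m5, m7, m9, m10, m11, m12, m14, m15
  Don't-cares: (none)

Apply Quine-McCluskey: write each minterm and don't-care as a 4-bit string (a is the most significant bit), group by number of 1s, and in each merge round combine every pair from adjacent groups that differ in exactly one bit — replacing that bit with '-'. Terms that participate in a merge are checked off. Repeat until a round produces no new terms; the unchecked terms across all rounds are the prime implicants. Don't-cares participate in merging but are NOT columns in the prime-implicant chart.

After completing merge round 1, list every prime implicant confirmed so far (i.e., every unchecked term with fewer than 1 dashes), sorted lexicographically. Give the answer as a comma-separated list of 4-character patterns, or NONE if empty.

Round 0: 0000 0101✓ 0111✓ 1001✓ 1010✓ 1011✓ 1100✓ 1110✓ 1111✓
Round 1: -111 01-1 1-10✓ 1-11✓ 10-1 101-✓ 11-0 111-✓
Round 2: 1-1-
PIs = {-111, 0000, 01-1, 1-1-, 10-1, 11-0}

0000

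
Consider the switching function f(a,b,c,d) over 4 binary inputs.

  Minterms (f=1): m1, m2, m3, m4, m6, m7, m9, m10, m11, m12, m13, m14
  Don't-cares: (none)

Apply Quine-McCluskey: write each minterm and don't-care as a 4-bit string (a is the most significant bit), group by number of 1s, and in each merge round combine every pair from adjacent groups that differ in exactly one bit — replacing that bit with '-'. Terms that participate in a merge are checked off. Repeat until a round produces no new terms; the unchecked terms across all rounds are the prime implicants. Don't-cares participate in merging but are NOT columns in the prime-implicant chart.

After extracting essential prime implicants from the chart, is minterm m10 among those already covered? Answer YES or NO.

[col 0] 0001*, 0010*, 0011*, 0100*, 0110*, 0111*, 1001*, 1010*, 1011*, 1100*, 1101*, 1110*
[col 1] -001*, -010*, -011*, -100*, -110*, 0-10*, 0-11*, 00-1*, 001-*, 01-0*, 011-*, 1-01, 1-10*, 10-1*, 101-*, 11-0*, 110-
[col 2] --10, -0-1, -01-, -1-0, 0-1-
Prime implicants: --10, -0-1, -01-, -1-0, 0-1-, 1-01, 110-
PI chart (minterm → PIs covering it):
  1 | -0-1  (sole → essential)
  2 | --10,-01-,0-1-
  3 | -0-1,-01-,0-1-
  4 | -1-0  (sole → essential)
  6 | --10,-1-0,0-1-
  7 | 0-1-  (sole → essential)
  9 | -0-1,1-01
  10 | --10,-01-
  11 | -0-1,-01-
  12 | -1-0,110-
  13 | 1-01,110-
  14 | --10,-1-0
Essential prime implicants: -0-1, -1-0, 0-1-

NO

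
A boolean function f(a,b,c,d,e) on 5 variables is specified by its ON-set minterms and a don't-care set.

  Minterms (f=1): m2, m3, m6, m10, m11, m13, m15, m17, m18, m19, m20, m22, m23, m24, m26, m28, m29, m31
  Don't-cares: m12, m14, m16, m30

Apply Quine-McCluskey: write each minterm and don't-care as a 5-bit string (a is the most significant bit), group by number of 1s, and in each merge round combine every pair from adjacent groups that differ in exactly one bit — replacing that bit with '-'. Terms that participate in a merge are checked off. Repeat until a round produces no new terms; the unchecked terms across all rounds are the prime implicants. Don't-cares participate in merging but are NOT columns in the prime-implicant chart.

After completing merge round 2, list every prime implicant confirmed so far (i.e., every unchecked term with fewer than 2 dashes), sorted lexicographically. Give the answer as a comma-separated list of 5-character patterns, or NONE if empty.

[col 0] 00010*, 00011*, 00110*, 01010*, 01011*, 01100*, 01101*, 01110*, 01111*, 10000*, 10001*, 10010*, 10011*, 10100*, 10110*, 10111*, 11000*, 11010*, 11100*, 11101*, 11110*, 11111*
[col 1] -0010*, -0011*, -0110*, -1010*, -1100*, -1101*, -1110*, -1111*, 0-010*, 0-011*, 0-110*, 00-10*, 0001-*, 01-10*, 01-11*, 0101-*, 011-0*, 011-1*, 0110-*, 0111-*, 1-000*, 1-010*, 1-100*, 1-110*, 1-111*, 10-00*, 10-10*, 10-11*, 100-0*, 100-1*, 1000-*, 1001-*, 101-0*, 1011-*, 11-00*, 11-10*, 110-0*, 111-0*, 111-1*, 1110-*, 1111-*
[col 2] --010*, --110*, -0-10*, -001-, -1-10*, -11-0*, -11-1*, -110-*, -111-*, 0--10*, 0-01-, 01-1-, 011--*, 1--00*, 1--10*, 1-0-0*, 1-1-0*, 1-11-, 10--0*, 10-1-, 100--, 11--0*, 111--*
[col 3] ---10, -11--, 1---0
Prime implicants: ---10, -001-, -11--, 0-01-, 01-1-, 1---0, 1-11-, 10-1-, 100--

NONE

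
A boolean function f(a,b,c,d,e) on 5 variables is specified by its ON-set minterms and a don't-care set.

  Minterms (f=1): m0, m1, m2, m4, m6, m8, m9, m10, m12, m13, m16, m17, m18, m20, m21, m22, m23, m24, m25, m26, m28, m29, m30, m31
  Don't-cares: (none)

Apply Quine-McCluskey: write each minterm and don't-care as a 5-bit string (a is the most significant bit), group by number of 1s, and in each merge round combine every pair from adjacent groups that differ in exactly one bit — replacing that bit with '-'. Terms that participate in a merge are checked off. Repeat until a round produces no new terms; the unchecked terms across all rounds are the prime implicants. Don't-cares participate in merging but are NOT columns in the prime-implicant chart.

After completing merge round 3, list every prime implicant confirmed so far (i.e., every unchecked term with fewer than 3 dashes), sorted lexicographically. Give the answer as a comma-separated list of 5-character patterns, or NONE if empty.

Round 0: 00000✓ 00001✓ 00010✓ 00100✓ 00110✓ 01000✓ 01001✓ 01010✓ 01100✓ 01101✓ 10000✓ 10001✓ 10010✓ 10100✓ 10101✓ 10110✓ 10111✓ 11000✓ 11001✓ 11010✓ 11100✓ 11101✓ 11110✓ 11111✓
Round 1: -0000✓ -0001✓ -0010✓ -0100✓ -0110✓ -1000✓ -1001✓ -1010✓ -1100✓ -1101✓ 0-000✓ 0-001✓ 0-010✓ 0-100✓ 00-00✓ 00-10✓ 000-0✓ 0000-✓ 001-0✓ 01-00✓ 01-01✓ 010-0✓ 0100-✓ 0110-✓ 1-000✓ 1-001✓ 1-010✓ 1-100✓ 1-101✓ 1-110✓ 1-111✓ 10-00✓ 10-01✓ 10-10✓ 100-0✓ 1000-✓ 101-0✓ 101-1✓ 1010-✓ 1011-✓ 11-00✓ 11-01✓ 11-10✓ 110-0✓ 1100-✓ 111-0✓ 111-1✓ 1110-✓ 1111-✓
Round 2: --000✓ --001✓ --010✓ --100✓ -0-00✓ -0-10✓ -00-0✓ -000-✓ -01-0✓ -1-00✓ -1-01✓ -10-0✓ -100-✓ -110-✓ 0--00✓ 0-0-0✓ 0-00-✓ 00--0✓ 01-0-✓ 1--00✓ 1--01✓ 1--10✓ 1-0-0✓ 1-00-✓ 1-1-0✓ 1-1-1✓ 1-10-✓ 1-11-✓ 10--0✓ 10-0-✓ 101--✓ 11--0✓ 11-0-✓ 111--✓
Round 3: ---00 --0-0 --00- -0--0 -1-0- 1---0 1--0- 1-1--
PIs = {---00, --0-0, --00-, -0--0, -1-0-, 1---0, 1--0-, 1-1--}

NONE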